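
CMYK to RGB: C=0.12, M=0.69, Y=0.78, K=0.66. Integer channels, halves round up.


R = 255 × (1-C) × (1-K) = 255 × 0.88 × 0.34 = 76.296 → 76
G = 255 × (1-M) × (1-K) = 255 × 0.31 × 0.34 = 26.877 → 27
B = 255 × (1-Y) × (1-K) = 255 × 0.22 × 0.34 = 19.074 → 19
= RGB(76, 27, 19)


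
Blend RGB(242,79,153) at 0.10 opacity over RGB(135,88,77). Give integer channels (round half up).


C = α×F + (1-α)×B, with 1-α = 0.90
R: 0.10×242 + 0.90×135 = 24.20 + 121.50 = 145.70 → 146
G: 0.10×79 + 0.90×88 = 7.90 + 79.20 = 87.10 → 87
B: 0.10×153 + 0.90×77 = 15.30 + 69.30 = 84.60 → 85
= RGB(146, 87, 85)


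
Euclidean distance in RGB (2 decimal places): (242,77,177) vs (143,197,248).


d = √[(R₁-R₂)² + (G₁-G₂)² + (B₁-B₂)²]
d = √[(242-143)² + (77-197)² + (177-248)²]
d = √[9801 + 14400 + 5041]
d = √29242
d ≈ 171.00


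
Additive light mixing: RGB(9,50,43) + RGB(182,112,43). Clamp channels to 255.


Additive: each channel = min(255, C₁+C₂)
R: 9+182 = 191 → 191
G: 50+112 = 162 → 162
B: 43+43 = 86 → 86
= RGB(191, 162, 86)


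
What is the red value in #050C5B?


Color: #050C5B
R = 05 = 5
G = 0C = 12
B = 5B = 91
Red = 5


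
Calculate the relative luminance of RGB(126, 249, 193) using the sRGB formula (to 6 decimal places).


Linearize each channel (sRGB transfer function): c = v/255; c_lin = c/12.92 if c ≤ 0.04045, else ((c+0.055)/1.055)^2.4
  R: 126/255 ≈ 0.494118 > 0.04045 → ((0.494118+0.055)/1.055)^2.4 ≈ 0.208637
  G: 249/255 ≈ 0.976471 > 0.04045 → ((0.976471+0.055)/1.055)^2.4 ≈ 0.947307
  B: 193/255 ≈ 0.756863 > 0.04045 → ((0.756863+0.055)/1.055)^2.4 ≈ 0.533276
R_lin = 0.208637, G_lin = 0.947307, B_lin = 0.533276
L = 0.2126×R + 0.7152×G + 0.0722×B
L = 0.2126×0.208637 + 0.7152×0.947307 + 0.0722×0.533276
L ≈ 0.760372


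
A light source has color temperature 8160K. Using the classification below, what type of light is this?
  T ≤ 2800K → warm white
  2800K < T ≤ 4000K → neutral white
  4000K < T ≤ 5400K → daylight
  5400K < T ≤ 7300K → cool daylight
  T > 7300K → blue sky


Temperature: 8160K
8160K > 7300K → blue sky
Classification: blue sky


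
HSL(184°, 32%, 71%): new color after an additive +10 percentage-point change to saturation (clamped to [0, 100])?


Original S = 32%
Adjustment = +10 percentage points
New S = 32 + (10) = 42
Clamp to [0, 100] → 42
= HSL(184°, 42%, 71%)


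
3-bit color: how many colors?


Colors = 2^bits = 2^3
= 8 colors


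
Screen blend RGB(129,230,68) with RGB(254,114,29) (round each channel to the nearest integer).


Screen: C = 255 - (255-A)×(255-B)/255, rounded to nearest integer
R: 255 - (255-129)×(255-254)/255 = 255 - 126/255 ≈ 255 - 0.494 = 254.506 → 255
G: 255 - (255-230)×(255-114)/255 = 255 - 3525/255 ≈ 255 - 13.824 = 241.176 → 241
B: 255 - (255-68)×(255-29)/255 = 255 - 42262/255 ≈ 255 - 165.733 = 89.267 → 89
= RGB(255, 241, 89)


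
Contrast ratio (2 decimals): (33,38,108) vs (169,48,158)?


Linearize each sRGB channel c=v/255: c/12.92 if c ≤ 0.04045 else ((c+0.055)/1.055)^2.4
L = 0.2126×R_lin + 0.7152×G_lin + 0.0722×B_lin
Color 1 (33,38,108):
  R=33: 33/255≈0.1294 > 0.04045 → ((0.1294+0.055)/1.055)^2.4 ≈ 0.01521
  G=38: 38/255≈0.1490 > 0.04045 → ((0.1490+0.055)/1.055)^2.4 ≈ 0.01938
  B=108: 108/255≈0.4235 > 0.04045 → ((0.4235+0.055)/1.055)^2.4 ≈ 0.14996
  L1 = 0.2126×0.01521 + 0.7152×0.01938 + 0.0722×0.14996 ≈ 0.02792
Color 2 (169,48,158):
  R=169: 169/255≈0.6627 > 0.04045 → ((0.6627+0.055)/1.055)^2.4 ≈ 0.39676
  G=48: 48/255≈0.1882 > 0.04045 → ((0.1882+0.055)/1.055)^2.4 ≈ 0.02956
  B=158: 158/255≈0.6196 > 0.04045 → ((0.6196+0.055)/1.055)^2.4 ≈ 0.34191
  L2 = 0.2126×0.39676 + 0.7152×0.02956 + 0.0722×0.34191 ≈ 0.13018
Lighter = 0.13018, Darker = 0.02792
Ratio = (L_lighter + 0.05) / (L_darker + 0.05)
Ratio = (0.13018 + 0.05) / (0.02792 + 0.05) = 0.18018 / 0.07792 ≈ 2.3122
Ratio ≈ 2.31:1


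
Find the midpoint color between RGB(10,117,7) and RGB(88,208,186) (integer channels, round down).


Midpoint: each channel = ⌊(C₁+C₂)/2⌋
R: ⌊(10+88)/2⌋ = 49
G: ⌊(117+208)/2⌋ = 162
B: ⌊(7+186)/2⌋ = 96
= RGB(49, 162, 96)


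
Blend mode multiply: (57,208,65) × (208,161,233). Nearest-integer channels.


Multiply: C = A×B/255, rounded to nearest integer
R: 57×208/255 = 11856/255 ≈ 46.494 → 46
G: 208×161/255 = 33488/255 ≈ 131.325 → 131
B: 65×233/255 = 15145/255 ≈ 59.392 → 59
= RGB(46, 131, 59)


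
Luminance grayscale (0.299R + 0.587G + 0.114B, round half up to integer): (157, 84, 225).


Gray = 0.299×R + 0.587×G + 0.114×B
Gray = 0.299×157 + 0.587×84 + 0.114×225
Gray = 46.943 + 49.308 + 25.650
Gray = 121.901 → round half up → 122
Gray = 122


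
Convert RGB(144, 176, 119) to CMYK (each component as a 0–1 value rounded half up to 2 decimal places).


R'=144/255≈0.5647, G'=176/255≈0.6902, B'=119/255≈0.4667
K = 1 - max(R',G',B') = 1 - 176/255 = 79/255 = 0.30980… → 0.31
(1-R'-K)/(1-K) simplifies to (max-R)/max with max = 176:
C = (176-144)/176 = 32/176 = 0.18181… → 0.18
M = (176-176)/176 = 0/176 = 0 → 0.00
Y = (176-119)/176 = 57/176 = 0.32386… → 0.32
= CMYK(0.18, 0.00, 0.32, 0.31)


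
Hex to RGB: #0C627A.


0C → 12 (R)
62 → 98 (G)
7A → 122 (B)
= RGB(12, 98, 122)


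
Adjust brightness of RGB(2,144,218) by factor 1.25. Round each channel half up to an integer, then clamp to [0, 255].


Multiply each channel by 1.25, round half up, clamp to [0, 255]
R: 2×1.25 = 2.5 → round → 3
G: 144×1.25 = 180
B: 218×1.25 = 272.5 → round → 273 → clamp → 255
= RGB(3, 180, 255)


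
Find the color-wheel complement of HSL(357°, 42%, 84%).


Complement = opposite side of color wheel = hue + 180°
H' = (357 + 180) mod 360 = 177°
S and L unchanged.
= HSL(177°, 42%, 84%)


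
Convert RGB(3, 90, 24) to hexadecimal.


R = 3 → 03 (hex)
G = 90 → 5A (hex)
B = 24 → 18 (hex)
Hex = #035A18


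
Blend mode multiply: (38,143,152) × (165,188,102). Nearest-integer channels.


Multiply: C = A×B/255, rounded to nearest integer
R: 38×165/255 = 6270/255 ≈ 24.588 → 25
G: 143×188/255 = 26884/255 ≈ 105.427 → 105
B: 152×102/255 = 15504/255 ≈ 60.800 → 61
= RGB(25, 105, 61)


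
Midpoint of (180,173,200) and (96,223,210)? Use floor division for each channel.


Midpoint: each channel = ⌊(C₁+C₂)/2⌋
R: ⌊(180+96)/2⌋ = 138
G: ⌊(173+223)/2⌋ = 198
B: ⌊(200+210)/2⌋ = 205
= RGB(138, 198, 205)


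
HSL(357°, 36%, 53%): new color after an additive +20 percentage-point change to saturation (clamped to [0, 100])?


Original S = 36%
Adjustment = +20 percentage points
New S = 36 + (20) = 56
Clamp to [0, 100] → 56
= HSL(357°, 56%, 53%)


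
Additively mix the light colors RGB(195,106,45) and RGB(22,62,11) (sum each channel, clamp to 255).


Additive: each channel = min(255, C₁+C₂)
R: 195+22 = 217 → 217
G: 106+62 = 168 → 168
B: 45+11 = 56 → 56
= RGB(217, 168, 56)


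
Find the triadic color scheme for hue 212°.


Triadic: equally spaced at 120° intervals
H1 = 212°
H2 = (212 + 120) mod 360 = 332°
H3 = (212 + 240) mod 360 = 92°
Triadic = 212°, 332°, 92°


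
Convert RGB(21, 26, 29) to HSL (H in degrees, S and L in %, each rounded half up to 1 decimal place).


Normalize: R'=21/255≈0.0824, G'=26/255≈0.1020, B'=29/255≈0.1137
Max=29/255, Min=21/255, Δ=Max-Min=8/255
L = (Max+Min)/2 = (29+21)/510 = 50/510 = 0.09803… → L = 9.8%
L ≤ 0.5 → S = Δ/(Max+Min) = 8/(29+21) = 8/50 = 0.16 → S = 16.0%
(the 1/255 factors cancel in S and H, so raw channel differences can be used)
Max is B' → H = 60 × ((R-G)/Δ + 4) = 60 × ((21-26)/8 + 4)
  -5/8 + 4 = -0.625 + 4 = 3.375
  H = 60 × 3.375 = 202.5° → H = 202.5°
= HSL(202.5°, 16.0%, 9.8%)


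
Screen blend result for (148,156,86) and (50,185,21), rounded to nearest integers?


Screen: C = 255 - (255-A)×(255-B)/255, rounded to nearest integer
R: 255 - (255-148)×(255-50)/255 = 255 - 21935/255 ≈ 255 - 86.020 = 168.980 → 169
G: 255 - (255-156)×(255-185)/255 = 255 - 6930/255 ≈ 255 - 27.176 = 227.824 → 228
B: 255 - (255-86)×(255-21)/255 = 255 - 39546/255 ≈ 255 - 155.082 = 99.918 → 100
= RGB(169, 228, 100)


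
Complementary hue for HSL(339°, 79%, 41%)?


Complement = opposite side of color wheel = hue + 180°
H' = (339 + 180) mod 360 = 159°
S and L unchanged.
= HSL(159°, 79%, 41%)


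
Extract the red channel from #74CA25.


Color: #74CA25
R = 74 = 116
G = CA = 202
B = 25 = 37
Red = 116


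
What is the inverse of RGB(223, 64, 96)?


Invert: (255-R, 255-G, 255-B)
R: 255-223 = 32
G: 255-64 = 191
B: 255-96 = 159
= RGB(32, 191, 159)


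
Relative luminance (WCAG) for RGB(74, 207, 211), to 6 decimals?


Linearize each channel (sRGB transfer function): c = v/255; c_lin = c/12.92 if c ≤ 0.04045, else ((c+0.055)/1.055)^2.4
  R: 74/255 ≈ 0.290196 > 0.04045 → ((0.290196+0.055)/1.055)^2.4 ≈ 0.068478
  G: 207/255 ≈ 0.811765 > 0.04045 → ((0.811765+0.055)/1.055)^2.4 ≈ 0.623960
  B: 211/255 ≈ 0.827451 > 0.04045 → ((0.827451+0.055)/1.055)^2.4 ≈ 0.651406
R_lin = 0.068478, G_lin = 0.623960, B_lin = 0.651406
L = 0.2126×R + 0.7152×G + 0.0722×B
L = 0.2126×0.068478 + 0.7152×0.623960 + 0.0722×0.651406
L ≈ 0.507846


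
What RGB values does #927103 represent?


92 → 146 (R)
71 → 113 (G)
03 → 3 (B)
= RGB(146, 113, 3)


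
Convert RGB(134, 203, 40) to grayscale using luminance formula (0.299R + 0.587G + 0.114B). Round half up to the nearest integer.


Gray = 0.299×R + 0.587×G + 0.114×B
Gray = 0.299×134 + 0.587×203 + 0.114×40
Gray = 40.066 + 119.161 + 4.560
Gray = 163.787 → round half up → 164
Gray = 164


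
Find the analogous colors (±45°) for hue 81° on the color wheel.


Base hue: 81°
Left analog: (81 - 45) mod 360 = 36°
Right analog: (81 + 45) mod 360 = 126°
Analogous hues = 36° and 126°


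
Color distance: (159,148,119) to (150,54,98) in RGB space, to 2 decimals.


d = √[(R₁-R₂)² + (G₁-G₂)² + (B₁-B₂)²]
d = √[(159-150)² + (148-54)² + (119-98)²]
d = √[81 + 8836 + 441]
d = √9358
d ≈ 96.74


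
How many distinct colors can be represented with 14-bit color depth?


Colors = 2^bits = 2^14
= 16,384 colors


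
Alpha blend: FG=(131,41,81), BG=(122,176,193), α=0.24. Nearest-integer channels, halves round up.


C = α×F + (1-α)×B, with 1-α = 0.76
R: 0.24×131 + 0.76×122 = 31.44 + 92.72 = 124.16 → 124
G: 0.24×41 + 0.76×176 = 9.84 + 133.76 = 143.60 → 144
B: 0.24×81 + 0.76×193 = 19.44 + 146.68 = 166.12 → 166
= RGB(124, 144, 166)


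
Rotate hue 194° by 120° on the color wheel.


New hue = (H + rotation) mod 360
New hue = (194 + 120) mod 360
= 314 mod 360
= 314°


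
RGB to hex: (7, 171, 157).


R = 7 → 07 (hex)
G = 171 → AB (hex)
B = 157 → 9D (hex)
Hex = #07AB9D


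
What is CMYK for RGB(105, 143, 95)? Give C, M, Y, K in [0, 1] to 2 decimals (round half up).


R'=105/255≈0.4118, G'=143/255≈0.5608, B'=95/255≈0.3725
K = 1 - max(R',G',B') = 1 - 143/255 = 112/255 = 0.43921… → 0.44
(1-R'-K)/(1-K) simplifies to (max-R)/max with max = 143:
C = (143-105)/143 = 38/143 = 0.26573… → 0.27
M = (143-143)/143 = 0/143 = 0 → 0.00
Y = (143-95)/143 = 48/143 = 0.33566… → 0.34
= CMYK(0.27, 0.00, 0.34, 0.44)


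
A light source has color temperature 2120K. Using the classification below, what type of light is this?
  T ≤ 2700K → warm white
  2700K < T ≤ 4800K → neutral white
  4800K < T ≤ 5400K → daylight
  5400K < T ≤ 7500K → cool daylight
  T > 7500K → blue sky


Temperature: 2120K
2120K ≤ 2700K → warm white
Classification: warm white


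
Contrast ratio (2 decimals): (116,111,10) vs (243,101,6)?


Linearize each sRGB channel c=v/255: c/12.92 if c ≤ 0.04045 else ((c+0.055)/1.055)^2.4
L = 0.2126×R_lin + 0.7152×G_lin + 0.0722×B_lin
Color 1 (116,111,10):
  R=116: 116/255≈0.4549 > 0.04045 → ((0.4549+0.055)/1.055)^2.4 ≈ 0.17465
  G=111: 111/255≈0.4353 > 0.04045 → ((0.4353+0.055)/1.055)^2.4 ≈ 0.15896
  B=10: 10/255≈0.0392 ≤ 0.04045 → 0.0392/12.92 ≈ 0.00304
  L1 = 0.2126×0.17465 + 0.7152×0.15896 + 0.0722×0.00304 ≈ 0.15104
Color 2 (243,101,6):
  R=243: 243/255≈0.9529 > 0.04045 → ((0.9529+0.055)/1.055)^2.4 ≈ 0.89627
  G=101: 101/255≈0.3961 > 0.04045 → ((0.3961+0.055)/1.055)^2.4 ≈ 0.13014
  B=6: 6/255≈0.0235 ≤ 0.04045 → 0.0235/12.92 ≈ 0.00182
  L2 = 0.2126×0.89627 + 0.7152×0.13014 + 0.0722×0.00182 ≈ 0.28375
Lighter = 0.28375, Darker = 0.15104
Ratio = (L_lighter + 0.05) / (L_darker + 0.05)
Ratio = (0.28375 + 0.05) / (0.15104 + 0.05) = 0.33375 / 0.20104 ≈ 1.6601
Ratio ≈ 1.66:1


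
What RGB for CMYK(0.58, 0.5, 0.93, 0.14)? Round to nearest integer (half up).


R = 255 × (1-C) × (1-K) = 255 × 0.42 × 0.86 = 92.106 → 92
G = 255 × (1-M) × (1-K) = 255 × 0.50 × 0.86 = 109.65 → 110
B = 255 × (1-Y) × (1-K) = 255 × 0.07 × 0.86 = 15.351 → 15
= RGB(92, 110, 15)


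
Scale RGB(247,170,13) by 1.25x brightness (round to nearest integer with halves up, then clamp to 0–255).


Multiply each channel by 1.25, round half up, clamp to [0, 255]
R: 247×1.25 = 308.75 → round → 309 → clamp → 255
G: 170×1.25 = 212.5 → round → 213
B: 13×1.25 = 16.25 → round → 16
= RGB(255, 213, 16)


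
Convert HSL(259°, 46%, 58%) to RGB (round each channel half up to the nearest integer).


H=259°, S=0.46, L=0.58
C = (1-|2L-1|)×S = (1-|0.16|)×0.46 = 0.3864
H' = H/60 = 259/60 ≈ 4.3167; X = C×(1-|H' mod 2 - 1|) = 0.12236
m = L - C/2 = 0.58 - 0.1932 = 0.3868
Sector ⌊H'⌋ = 4 → (R',G',B') = (0.12236, 0.0, 0.3864)
RGB = ((R'+m)×255, (G'+m)×255, (B'+m)×255) = (129.8358, 98.634, 197.166)
Round half up → RGB(130, 99, 197)


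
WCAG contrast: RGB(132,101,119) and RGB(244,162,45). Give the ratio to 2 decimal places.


Linearize each sRGB channel c=v/255: c/12.92 if c ≤ 0.04045 else ((c+0.055)/1.055)^2.4
L = 0.2126×R_lin + 0.7152×G_lin + 0.0722×B_lin
Color 1 (132,101,119):
  R=132: 132/255≈0.5176 > 0.04045 → ((0.5176+0.055)/1.055)^2.4 ≈ 0.23074
  G=101: 101/255≈0.3961 > 0.04045 → ((0.3961+0.055)/1.055)^2.4 ≈ 0.13014
  B=119: 119/255≈0.4667 > 0.04045 → ((0.4667+0.055)/1.055)^2.4 ≈ 0.18447
  L1 = 0.2126×0.23074 + 0.7152×0.13014 + 0.0722×0.18447 ≈ 0.15545
Color 2 (244,162,45):
  R=244: 244/255≈0.9569 > 0.04045 → ((0.9569+0.055)/1.055)^2.4 ≈ 0.90466
  G=162: 162/255≈0.6353 > 0.04045 → ((0.6353+0.055)/1.055)^2.4 ≈ 0.36131
  B=45: 45/255≈0.1765 > 0.04045 → ((0.1765+0.055)/1.055)^2.4 ≈ 0.02624
  L2 = 0.2126×0.90466 + 0.7152×0.36131 + 0.0722×0.02624 ≈ 0.45263
Lighter = 0.45263, Darker = 0.15545
Ratio = (L_lighter + 0.05) / (L_darker + 0.05)
Ratio = (0.45263 + 0.05) / (0.15545 + 0.05) = 0.50263 / 0.20545 ≈ 2.4465
Ratio ≈ 2.45:1


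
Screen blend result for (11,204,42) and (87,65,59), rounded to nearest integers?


Screen: C = 255 - (255-A)×(255-B)/255, rounded to nearest integer
R: 255 - (255-11)×(255-87)/255 = 255 - 40992/255 ≈ 255 - 160.753 = 94.247 → 94
G: 255 - (255-204)×(255-65)/255 = 255 - 9690/255 ≈ 255 - 38.000 = 217.000 → 217
B: 255 - (255-42)×(255-59)/255 = 255 - 41748/255 ≈ 255 - 163.718 = 91.282 → 91
= RGB(94, 217, 91)


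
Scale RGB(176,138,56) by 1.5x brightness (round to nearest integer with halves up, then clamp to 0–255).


Multiply each channel by 1.5, round half up, clamp to [0, 255]
R: 176×1.5 = 264 → clamp → 255
G: 138×1.5 = 207
B: 56×1.5 = 84
= RGB(255, 207, 84)


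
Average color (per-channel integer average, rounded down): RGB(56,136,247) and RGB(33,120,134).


Midpoint: each channel = ⌊(C₁+C₂)/2⌋
R: ⌊(56+33)/2⌋ = 44
G: ⌊(136+120)/2⌋ = 128
B: ⌊(247+134)/2⌋ = 190
= RGB(44, 128, 190)


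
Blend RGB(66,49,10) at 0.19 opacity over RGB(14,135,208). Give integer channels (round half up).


C = α×F + (1-α)×B, with 1-α = 0.81
R: 0.19×66 + 0.81×14 = 12.54 + 11.34 = 23.88 → 24
G: 0.19×49 + 0.81×135 = 9.31 + 109.35 = 118.66 → 119
B: 0.19×10 + 0.81×208 = 1.90 + 168.48 = 170.38 → 170
= RGB(24, 119, 170)


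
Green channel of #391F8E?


Color: #391F8E
R = 39 = 57
G = 1F = 31
B = 8E = 142
Green = 31


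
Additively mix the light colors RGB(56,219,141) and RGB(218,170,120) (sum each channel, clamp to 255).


Additive: each channel = min(255, C₁+C₂)
R: 56+218 = 274 → 255
G: 219+170 = 389 → 255
B: 141+120 = 261 → 255
= RGB(255, 255, 255)


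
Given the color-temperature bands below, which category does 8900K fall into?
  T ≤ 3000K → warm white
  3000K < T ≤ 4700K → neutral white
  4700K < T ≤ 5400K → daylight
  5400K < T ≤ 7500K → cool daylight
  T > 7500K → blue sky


Temperature: 8900K
8900K > 7500K → blue sky
Classification: blue sky


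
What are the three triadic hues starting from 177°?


Triadic: equally spaced at 120° intervals
H1 = 177°
H2 = (177 + 120) mod 360 = 297°
H3 = (177 + 240) mod 360 = 57°
Triadic = 177°, 297°, 57°


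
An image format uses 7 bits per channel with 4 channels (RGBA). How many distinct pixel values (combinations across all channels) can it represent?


Total bits = 7 bits/channel × 4 channels = 28 bits
Distinct pixel values = 2^28
= 268,435,456 pixel values


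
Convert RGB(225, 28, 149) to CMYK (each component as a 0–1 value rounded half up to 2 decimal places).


R'=225/255≈0.8824, G'=28/255≈0.1098, B'=149/255≈0.5843
K = 1 - max(R',G',B') = 1 - 225/255 = 30/255 = 0.11764… → 0.12
(1-R'-K)/(1-K) simplifies to (max-R)/max with max = 225:
C = (225-225)/225 = 0/225 = 0 → 0.00
M = (225-28)/225 = 197/225 = 0.87555… → 0.88
Y = (225-149)/225 = 76/225 = 0.33777… → 0.34
= CMYK(0.00, 0.88, 0.34, 0.12)


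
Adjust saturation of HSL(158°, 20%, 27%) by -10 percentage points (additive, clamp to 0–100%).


Original S = 20%
Adjustment = -10 percentage points
New S = 20 + (-10) = 10
Clamp to [0, 100] → 10
= HSL(158°, 10%, 27%)


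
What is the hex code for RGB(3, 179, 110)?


R = 3 → 03 (hex)
G = 179 → B3 (hex)
B = 110 → 6E (hex)
Hex = #03B36E


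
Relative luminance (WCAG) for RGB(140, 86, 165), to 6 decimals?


Linearize each channel (sRGB transfer function): c = v/255; c_lin = c/12.92 if c ≤ 0.04045, else ((c+0.055)/1.055)^2.4
  R: 140/255 ≈ 0.549020 > 0.04045 → ((0.549020+0.055)/1.055)^2.4 ≈ 0.262251
  G: 86/255 ≈ 0.337255 > 0.04045 → ((0.337255+0.055)/1.055)^2.4 ≈ 0.093059
  B: 165/255 ≈ 0.647059 > 0.04045 → ((0.647059+0.055)/1.055)^2.4 ≈ 0.376262
R_lin = 0.262251, G_lin = 0.093059, B_lin = 0.376262
L = 0.2126×R + 0.7152×G + 0.0722×B
L = 0.2126×0.262251 + 0.7152×0.093059 + 0.0722×0.376262
L ≈ 0.149476


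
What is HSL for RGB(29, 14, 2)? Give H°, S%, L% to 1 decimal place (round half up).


Normalize: R'=29/255≈0.1137, G'=14/255≈0.0549, B'=2/255≈0.0078
Max=29/255, Min=2/255, Δ=Max-Min=27/255
L = (Max+Min)/2 = (29+2)/510 = 31/510 = 0.06078… → L = 6.1%
L ≤ 0.5 → S = Δ/(Max+Min) = 27/(29+2) = 27/31 = 0.87096… → S = 87.1%
(the 1/255 factors cancel in S and H, so raw channel differences can be used)
Max is R' → H = 60 × (((G-B)/Δ) mod 6) = 60 × (((14-2)/27) mod 6)
  12/27 = 0.4444…
  H = 60 × 0.4444… = 26.666…° → H = 26.7°
= HSL(26.7°, 87.1%, 6.1%)


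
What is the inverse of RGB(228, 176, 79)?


Invert: (255-R, 255-G, 255-B)
R: 255-228 = 27
G: 255-176 = 79
B: 255-79 = 176
= RGB(27, 79, 176)


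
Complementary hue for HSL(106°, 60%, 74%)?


Complement = opposite side of color wheel = hue + 180°
H' = (106 + 180) mod 360 = 286°
S and L unchanged.
= HSL(286°, 60%, 74%)


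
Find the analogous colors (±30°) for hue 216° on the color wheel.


Base hue: 216°
Left analog: (216 - 30) mod 360 = 186°
Right analog: (216 + 30) mod 360 = 246°
Analogous hues = 186° and 246°


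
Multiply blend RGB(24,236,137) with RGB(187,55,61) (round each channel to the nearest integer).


Multiply: C = A×B/255, rounded to nearest integer
R: 24×187/255 = 4488/255 ≈ 17.600 → 18
G: 236×55/255 = 12980/255 ≈ 50.902 → 51
B: 137×61/255 = 8357/255 ≈ 32.773 → 33
= RGB(18, 51, 33)


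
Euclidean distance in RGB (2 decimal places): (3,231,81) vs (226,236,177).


d = √[(R₁-R₂)² + (G₁-G₂)² + (B₁-B₂)²]
d = √[(3-226)² + (231-236)² + (81-177)²]
d = √[49729 + 25 + 9216]
d = √58970
d ≈ 242.84


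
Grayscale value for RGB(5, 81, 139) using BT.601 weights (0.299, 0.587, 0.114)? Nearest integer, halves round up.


Gray = 0.299×R + 0.587×G + 0.114×B
Gray = 0.299×5 + 0.587×81 + 0.114×139
Gray = 1.495 + 47.547 + 15.846
Gray = 64.888 → round half up → 65
Gray = 65


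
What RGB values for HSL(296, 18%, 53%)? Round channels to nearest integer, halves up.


H=296°, S=0.18, L=0.53
C = (1-|2L-1|)×S = (1-|0.06|)×0.18 = 0.1692
H' = H/60 = 296/60 ≈ 4.9333; X = C×(1-|H' mod 2 - 1|) = 0.15792
m = L - C/2 = 0.53 - 0.0846 = 0.4454
Sector ⌊H'⌋ = 4 → (R',G',B') = (0.15792, 0.0, 0.1692)
RGB = ((R'+m)×255, (G'+m)×255, (B'+m)×255) = (153.8466, 113.577, 156.723)
Round half up → RGB(154, 114, 157)


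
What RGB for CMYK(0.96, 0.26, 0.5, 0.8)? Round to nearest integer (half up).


R = 255 × (1-C) × (1-K) = 255 × 0.04 × 0.20 = 2.04 → 2
G = 255 × (1-M) × (1-K) = 255 × 0.74 × 0.20 = 37.74 → 38
B = 255 × (1-Y) × (1-K) = 255 × 0.50 × 0.20 = 25.5 → 26
= RGB(2, 38, 26)


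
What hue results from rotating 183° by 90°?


New hue = (H + rotation) mod 360
New hue = (183 + 90) mod 360
= 273 mod 360
= 273°


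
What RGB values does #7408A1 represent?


74 → 116 (R)
08 → 8 (G)
A1 → 161 (B)
= RGB(116, 8, 161)


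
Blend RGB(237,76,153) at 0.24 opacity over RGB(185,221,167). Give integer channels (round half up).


C = α×F + (1-α)×B, with 1-α = 0.76
R: 0.24×237 + 0.76×185 = 56.88 + 140.60 = 197.48 → 197
G: 0.24×76 + 0.76×221 = 18.24 + 167.96 = 186.20 → 186
B: 0.24×153 + 0.76×167 = 36.72 + 126.92 = 163.64 → 164
= RGB(197, 186, 164)


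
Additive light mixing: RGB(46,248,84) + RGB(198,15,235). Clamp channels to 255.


Additive: each channel = min(255, C₁+C₂)
R: 46+198 = 244 → 244
G: 248+15 = 263 → 255
B: 84+235 = 319 → 255
= RGB(244, 255, 255)


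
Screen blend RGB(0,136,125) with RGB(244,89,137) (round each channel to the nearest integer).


Screen: C = 255 - (255-A)×(255-B)/255, rounded to nearest integer
R: 255 - (255-0)×(255-244)/255 = 255 - 2805/255 ≈ 255 - 11.000 = 244.000 → 244
G: 255 - (255-136)×(255-89)/255 = 255 - 19754/255 ≈ 255 - 77.467 = 177.533 → 178
B: 255 - (255-125)×(255-137)/255 = 255 - 15340/255 ≈ 255 - 60.157 = 194.843 → 195
= RGB(244, 178, 195)


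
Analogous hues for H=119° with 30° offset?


Base hue: 119°
Left analog: (119 - 30) mod 360 = 89°
Right analog: (119 + 30) mod 360 = 149°
Analogous hues = 89° and 149°


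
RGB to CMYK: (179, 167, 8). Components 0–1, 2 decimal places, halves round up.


R'=179/255≈0.7020, G'=167/255≈0.6549, B'=8/255≈0.0314
K = 1 - max(R',G',B') = 1 - 179/255 = 76/255 = 0.29803… → 0.30
(1-R'-K)/(1-K) simplifies to (max-R)/max with max = 179:
C = (179-179)/179 = 0/179 = 0 → 0.00
M = (179-167)/179 = 12/179 = 0.06703… → 0.07
Y = (179-8)/179 = 171/179 = 0.95530… → 0.96
= CMYK(0.00, 0.07, 0.96, 0.30)


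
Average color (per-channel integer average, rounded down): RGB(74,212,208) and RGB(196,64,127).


Midpoint: each channel = ⌊(C₁+C₂)/2⌋
R: ⌊(74+196)/2⌋ = 135
G: ⌊(212+64)/2⌋ = 138
B: ⌊(208+127)/2⌋ = 167
= RGB(135, 138, 167)


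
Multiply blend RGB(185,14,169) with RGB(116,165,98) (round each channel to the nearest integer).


Multiply: C = A×B/255, rounded to nearest integer
R: 185×116/255 = 21460/255 ≈ 84.157 → 84
G: 14×165/255 = 2310/255 ≈ 9.059 → 9
B: 169×98/255 = 16562/255 ≈ 64.949 → 65
= RGB(84, 9, 65)


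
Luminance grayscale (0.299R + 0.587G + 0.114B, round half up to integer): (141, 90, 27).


Gray = 0.299×R + 0.587×G + 0.114×B
Gray = 0.299×141 + 0.587×90 + 0.114×27
Gray = 42.159 + 52.830 + 3.078
Gray = 98.067 → round half up → 98
Gray = 98


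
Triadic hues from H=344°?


Triadic: equally spaced at 120° intervals
H1 = 344°
H2 = (344 + 120) mod 360 = 104°
H3 = (344 + 240) mod 360 = 224°
Triadic = 344°, 104°, 224°


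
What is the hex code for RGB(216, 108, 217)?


R = 216 → D8 (hex)
G = 108 → 6C (hex)
B = 217 → D9 (hex)
Hex = #D86CD9


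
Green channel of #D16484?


Color: #D16484
R = D1 = 209
G = 64 = 100
B = 84 = 132
Green = 100


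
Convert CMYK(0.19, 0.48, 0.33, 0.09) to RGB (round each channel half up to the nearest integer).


R = 255 × (1-C) × (1-K) = 255 × 0.81 × 0.91 = 187.9605 → 188
G = 255 × (1-M) × (1-K) = 255 × 0.52 × 0.91 = 120.666 → 121
B = 255 × (1-Y) × (1-K) = 255 × 0.67 × 0.91 = 155.4735 → 155
= RGB(188, 121, 155)


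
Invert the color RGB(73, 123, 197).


Invert: (255-R, 255-G, 255-B)
R: 255-73 = 182
G: 255-123 = 132
B: 255-197 = 58
= RGB(182, 132, 58)


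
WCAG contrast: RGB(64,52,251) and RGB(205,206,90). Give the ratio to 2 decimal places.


Linearize each sRGB channel c=v/255: c/12.92 if c ≤ 0.04045 else ((c+0.055)/1.055)^2.4
L = 0.2126×R_lin + 0.7152×G_lin + 0.0722×B_lin
Color 1 (64,52,251):
  R=64: 64/255≈0.2510 > 0.04045 → ((0.2510+0.055)/1.055)^2.4 ≈ 0.05127
  G=52: 52/255≈0.2039 > 0.04045 → ((0.2039+0.055)/1.055)^2.4 ≈ 0.03434
  B=251: 251/255≈0.9843 > 0.04045 → ((0.9843+0.055)/1.055)^2.4 ≈ 0.96469
  L1 = 0.2126×0.05127 + 0.7152×0.03434 + 0.0722×0.96469 ≈ 0.10511
Color 2 (205,206,90):
  R=205: 205/255≈0.8039 > 0.04045 → ((0.8039+0.055)/1.055)^2.4 ≈ 0.61050
  G=206: 206/255≈0.8078 > 0.04045 → ((0.8078+0.055)/1.055)^2.4 ≈ 0.61721
  B=90: 90/255≈0.3529 > 0.04045 → ((0.3529+0.055)/1.055)^2.4 ≈ 0.10224
  L2 = 0.2126×0.61050 + 0.7152×0.61721 + 0.0722×0.10224 ≈ 0.57860
Lighter = 0.57860, Darker = 0.10511
Ratio = (L_lighter + 0.05) / (L_darker + 0.05)
Ratio = (0.57860 + 0.05) / (0.10511 + 0.05) = 0.62860 / 0.15511 ≈ 4.0526
Ratio ≈ 4.05:1


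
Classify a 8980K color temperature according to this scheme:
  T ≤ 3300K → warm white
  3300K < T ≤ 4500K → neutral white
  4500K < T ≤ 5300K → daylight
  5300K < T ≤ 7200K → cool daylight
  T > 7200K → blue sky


Temperature: 8980K
8980K > 7200K → blue sky
Classification: blue sky


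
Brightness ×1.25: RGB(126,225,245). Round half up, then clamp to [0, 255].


Multiply each channel by 1.25, round half up, clamp to [0, 255]
R: 126×1.25 = 157.5 → round → 158
G: 225×1.25 = 281.25 → round → 281 → clamp → 255
B: 245×1.25 = 306.25 → round → 306 → clamp → 255
= RGB(158, 255, 255)


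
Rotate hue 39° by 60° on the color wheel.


New hue = (H + rotation) mod 360
New hue = (39 + 60) mod 360
= 99 mod 360
= 99°


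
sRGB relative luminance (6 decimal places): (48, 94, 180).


Linearize each channel (sRGB transfer function): c = v/255; c_lin = c/12.92 if c ≤ 0.04045, else ((c+0.055)/1.055)^2.4
  R: 48/255 ≈ 0.188235 > 0.04045 → ((0.188235+0.055)/1.055)^2.4 ≈ 0.029557
  G: 94/255 ≈ 0.368627 > 0.04045 → ((0.368627+0.055)/1.055)^2.4 ≈ 0.111932
  B: 180/255 ≈ 0.705882 > 0.04045 → ((0.705882+0.055)/1.055)^2.4 ≈ 0.456411
R_lin = 0.029557, G_lin = 0.111932, B_lin = 0.456411
L = 0.2126×R + 0.7152×G + 0.0722×B
L = 0.2126×0.029557 + 0.7152×0.111932 + 0.0722×0.456411
L ≈ 0.119291


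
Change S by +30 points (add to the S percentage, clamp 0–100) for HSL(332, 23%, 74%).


Original S = 23%
Adjustment = +30 percentage points
New S = 23 + (30) = 53
Clamp to [0, 100] → 53
= HSL(332°, 53%, 74%)


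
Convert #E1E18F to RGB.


E1 → 225 (R)
E1 → 225 (G)
8F → 143 (B)
= RGB(225, 225, 143)


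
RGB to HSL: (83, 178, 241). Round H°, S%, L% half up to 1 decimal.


Normalize: R'=83/255≈0.3255, G'=178/255≈0.6980, B'=241/255≈0.9451
Max=241/255, Min=83/255, Δ=Max-Min=158/255
L = (Max+Min)/2 = (241+83)/510 = 324/510 = 0.63529… → L = 63.5%
L > 0.5 → S = Δ/(2-Max-Min) = 158/(510-241-83) = 158/186 = 0.84946… → S = 84.9%
(the 1/255 factors cancel in S and H, so raw channel differences can be used)
Max is B' → H = 60 × ((R-G)/Δ + 4) = 60 × ((83-178)/158 + 4)
  -95/158 + 4 = -0.6012… + 4 = 3.3987…
  H = 60 × 3.3987… = 203.924…° → H = 203.9°
= HSL(203.9°, 84.9%, 63.5%)


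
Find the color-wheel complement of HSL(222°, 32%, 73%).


Complement = opposite side of color wheel = hue + 180°
H' = (222 + 180) mod 360 = 42°
S and L unchanged.
= HSL(42°, 32%, 73%)


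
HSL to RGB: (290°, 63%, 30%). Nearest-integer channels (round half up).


H=290°, S=0.63, L=0.30
C = (1-|2L-1|)×S = (1-|-0.40|)×0.63 = 0.378
H' = H/60 = 290/60 ≈ 4.8333; X = C×(1-|H' mod 2 - 1|) = 0.315
m = L - C/2 = 0.30 - 0.189 = 0.111
Sector ⌊H'⌋ = 4 → (R',G',B') = (0.315, 0.0, 0.378)
RGB = ((R'+m)×255, (G'+m)×255, (B'+m)×255) = (108.63, 28.305, 124.695)
Round half up → RGB(109, 28, 125)


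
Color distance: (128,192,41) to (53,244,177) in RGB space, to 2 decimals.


d = √[(R₁-R₂)² + (G₁-G₂)² + (B₁-B₂)²]
d = √[(128-53)² + (192-244)² + (41-177)²]
d = √[5625 + 2704 + 18496]
d = √26825
d ≈ 163.78


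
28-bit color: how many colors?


Colors = 2^bits = 2^28
= 268,435,456 colors


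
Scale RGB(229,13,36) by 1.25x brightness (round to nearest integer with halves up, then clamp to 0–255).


Multiply each channel by 1.25, round half up, clamp to [0, 255]
R: 229×1.25 = 286.25 → round → 286 → clamp → 255
G: 13×1.25 = 16.25 → round → 16
B: 36×1.25 = 45
= RGB(255, 16, 45)


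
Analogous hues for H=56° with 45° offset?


Base hue: 56°
Left analog: (56 - 45) mod 360 = 11°
Right analog: (56 + 45) mod 360 = 101°
Analogous hues = 11° and 101°


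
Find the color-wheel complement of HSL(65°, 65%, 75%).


Complement = opposite side of color wheel = hue + 180°
H' = (65 + 180) mod 360 = 245°
S and L unchanged.
= HSL(245°, 65%, 75%)


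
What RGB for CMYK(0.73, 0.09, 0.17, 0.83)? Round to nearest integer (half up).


R = 255 × (1-C) × (1-K) = 255 × 0.27 × 0.17 = 11.7045 → 12
G = 255 × (1-M) × (1-K) = 255 × 0.91 × 0.17 = 39.4485 → 39
B = 255 × (1-Y) × (1-K) = 255 × 0.83 × 0.17 = 35.9805 → 36
= RGB(12, 39, 36)


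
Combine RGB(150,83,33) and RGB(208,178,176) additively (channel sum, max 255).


Additive: each channel = min(255, C₁+C₂)
R: 150+208 = 358 → 255
G: 83+178 = 261 → 255
B: 33+176 = 209 → 209
= RGB(255, 255, 209)


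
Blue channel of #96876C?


Color: #96876C
R = 96 = 150
G = 87 = 135
B = 6C = 108
Blue = 108


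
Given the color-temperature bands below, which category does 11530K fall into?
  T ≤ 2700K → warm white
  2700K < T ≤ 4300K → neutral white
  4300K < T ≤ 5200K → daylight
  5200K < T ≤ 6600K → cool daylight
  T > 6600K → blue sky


Temperature: 11530K
11530K > 6600K → blue sky
Classification: blue sky


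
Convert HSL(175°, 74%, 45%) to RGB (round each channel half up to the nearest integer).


H=175°, S=0.74, L=0.45
C = (1-|2L-1|)×S = (1-|-0.10|)×0.74 = 0.666
H' = H/60 = 175/60 ≈ 2.9167; X = C×(1-|H' mod 2 - 1|) = 0.6105
m = L - C/2 = 0.45 - 0.333 = 0.117
Sector ⌊H'⌋ = 2 → (R',G',B') = (0.0, 0.666, 0.6105)
RGB = ((R'+m)×255, (G'+m)×255, (B'+m)×255) = (29.835, 199.665, 185.5125)
Round half up → RGB(30, 200, 186)


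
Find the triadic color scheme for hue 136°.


Triadic: equally spaced at 120° intervals
H1 = 136°
H2 = (136 + 120) mod 360 = 256°
H3 = (136 + 240) mod 360 = 16°
Triadic = 136°, 256°, 16°


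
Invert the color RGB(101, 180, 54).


Invert: (255-R, 255-G, 255-B)
R: 255-101 = 154
G: 255-180 = 75
B: 255-54 = 201
= RGB(154, 75, 201)


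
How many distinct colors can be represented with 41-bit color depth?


Colors = 2^bits = 2^41
= 2,199,023,255,552 colors


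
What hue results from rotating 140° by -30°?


New hue = (H + rotation) mod 360
New hue = (140 -30) mod 360
= 110 mod 360
= 110°


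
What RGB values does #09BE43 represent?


09 → 9 (R)
BE → 190 (G)
43 → 67 (B)
= RGB(9, 190, 67)


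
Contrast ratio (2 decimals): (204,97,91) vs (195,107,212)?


Linearize each sRGB channel c=v/255: c/12.92 if c ≤ 0.04045 else ((c+0.055)/1.055)^2.4
L = 0.2126×R_lin + 0.7152×G_lin + 0.0722×B_lin
Color 1 (204,97,91):
  R=204: 204/255≈0.8000 > 0.04045 → ((0.8000+0.055)/1.055)^2.4 ≈ 0.60383
  G=97: 97/255≈0.3804 > 0.04045 → ((0.3804+0.055)/1.055)^2.4 ≈ 0.11954
  B=91: 91/255≈0.3569 > 0.04045 → ((0.3569+0.055)/1.055)^2.4 ≈ 0.10462
  L1 = 0.2126×0.60383 + 0.7152×0.11954 + 0.0722×0.10462 ≈ 0.22142
Color 2 (195,107,212):
  R=195: 195/255≈0.7647 > 0.04045 → ((0.7647+0.055)/1.055)^2.4 ≈ 0.54572
  G=107: 107/255≈0.4196 > 0.04045 → ((0.4196+0.055)/1.055)^2.4 ≈ 0.14703
  B=212: 212/255≈0.8314 > 0.04045 → ((0.8314+0.055)/1.055)^2.4 ≈ 0.65837
  L2 = 0.2126×0.54572 + 0.7152×0.14703 + 0.0722×0.65837 ≈ 0.26871
Lighter = 0.26871, Darker = 0.22142
Ratio = (L_lighter + 0.05) / (L_darker + 0.05)
Ratio = (0.26871 + 0.05) / (0.22142 + 0.05) = 0.31871 / 0.27142 ≈ 1.1742
Ratio ≈ 1.17:1


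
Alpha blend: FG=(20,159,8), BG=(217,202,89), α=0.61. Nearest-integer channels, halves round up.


C = α×F + (1-α)×B, with 1-α = 0.39
R: 0.61×20 + 0.39×217 = 12.20 + 84.63 = 96.83 → 97
G: 0.61×159 + 0.39×202 = 96.99 + 78.78 = 175.77 → 176
B: 0.61×8 + 0.39×89 = 4.88 + 34.71 = 39.59 → 40
= RGB(97, 176, 40)


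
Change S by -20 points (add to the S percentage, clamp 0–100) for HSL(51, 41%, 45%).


Original S = 41%
Adjustment = -20 percentage points
New S = 41 + (-20) = 21
Clamp to [0, 100] → 21
= HSL(51°, 21%, 45%)


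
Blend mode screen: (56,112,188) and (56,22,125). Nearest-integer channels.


Screen: C = 255 - (255-A)×(255-B)/255, rounded to nearest integer
R: 255 - (255-56)×(255-56)/255 = 255 - 39601/255 ≈ 255 - 155.298 = 99.702 → 100
G: 255 - (255-112)×(255-22)/255 = 255 - 33319/255 ≈ 255 - 130.663 = 124.337 → 124
B: 255 - (255-188)×(255-125)/255 = 255 - 8710/255 ≈ 255 - 34.157 = 220.843 → 221
= RGB(100, 124, 221)


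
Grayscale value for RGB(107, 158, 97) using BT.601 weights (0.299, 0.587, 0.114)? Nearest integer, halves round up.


Gray = 0.299×R + 0.587×G + 0.114×B
Gray = 0.299×107 + 0.587×158 + 0.114×97
Gray = 31.993 + 92.746 + 11.058
Gray = 135.797 → round half up → 136
Gray = 136


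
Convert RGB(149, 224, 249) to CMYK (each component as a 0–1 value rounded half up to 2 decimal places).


R'=149/255≈0.5843, G'=224/255≈0.8784, B'=249/255≈0.9765
K = 1 - max(R',G',B') = 1 - 249/255 = 6/255 = 0.02352… → 0.02
(1-R'-K)/(1-K) simplifies to (max-R)/max with max = 249:
C = (249-149)/249 = 100/249 = 0.40160… → 0.40
M = (249-224)/249 = 25/249 = 0.10040… → 0.10
Y = (249-249)/249 = 0/249 = 0 → 0.00
= CMYK(0.40, 0.10, 0.00, 0.02)


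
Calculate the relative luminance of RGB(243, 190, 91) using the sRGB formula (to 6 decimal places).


Linearize each channel (sRGB transfer function): c = v/255; c_lin = c/12.92 if c ≤ 0.04045, else ((c+0.055)/1.055)^2.4
  R: 243/255 ≈ 0.952941 > 0.04045 → ((0.952941+0.055)/1.055)^2.4 ≈ 0.896269
  G: 190/255 ≈ 0.745098 > 0.04045 → ((0.745098+0.055)/1.055)^2.4 ≈ 0.514918
  B: 91/255 ≈ 0.356863 > 0.04045 → ((0.356863+0.055)/1.055)^2.4 ≈ 0.104616
R_lin = 0.896269, G_lin = 0.514918, B_lin = 0.104616
L = 0.2126×R + 0.7152×G + 0.0722×B
L = 0.2126×0.896269 + 0.7152×0.514918 + 0.0722×0.104616
L ≈ 0.566369


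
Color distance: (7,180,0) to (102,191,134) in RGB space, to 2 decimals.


d = √[(R₁-R₂)² + (G₁-G₂)² + (B₁-B₂)²]
d = √[(7-102)² + (180-191)² + (0-134)²]
d = √[9025 + 121 + 17956]
d = √27102
d ≈ 164.63


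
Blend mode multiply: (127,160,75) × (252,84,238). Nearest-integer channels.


Multiply: C = A×B/255, rounded to nearest integer
R: 127×252/255 = 32004/255 ≈ 125.506 → 126
G: 160×84/255 = 13440/255 ≈ 52.706 → 53
B: 75×238/255 = 17850/255 ≈ 70.000 → 70
= RGB(126, 53, 70)


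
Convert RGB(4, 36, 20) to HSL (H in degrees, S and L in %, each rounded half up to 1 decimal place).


Normalize: R'=4/255≈0.0157, G'=36/255≈0.1412, B'=20/255≈0.0784
Max=36/255, Min=4/255, Δ=Max-Min=32/255
L = (Max+Min)/2 = (36+4)/510 = 40/510 = 0.07843… → L = 7.8%
L ≤ 0.5 → S = Δ/(Max+Min) = 32/(36+4) = 32/40 = 0.8 → S = 80.0%
(the 1/255 factors cancel in S and H, so raw channel differences can be used)
Max is G' → H = 60 × ((B-R)/Δ + 2) = 60 × ((20-4)/32 + 2)
  16/32 + 2 = 0.5 + 2 = 2.5
  H = 60 × 2.5 = 150° → H = 150.0°
= HSL(150.0°, 80.0%, 7.8%)


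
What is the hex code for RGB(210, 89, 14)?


R = 210 → D2 (hex)
G = 89 → 59 (hex)
B = 14 → 0E (hex)
Hex = #D2590E


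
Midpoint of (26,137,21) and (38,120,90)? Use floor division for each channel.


Midpoint: each channel = ⌊(C₁+C₂)/2⌋
R: ⌊(26+38)/2⌋ = 32
G: ⌊(137+120)/2⌋ = 128
B: ⌊(21+90)/2⌋ = 55
= RGB(32, 128, 55)


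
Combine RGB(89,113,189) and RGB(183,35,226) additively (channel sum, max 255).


Additive: each channel = min(255, C₁+C₂)
R: 89+183 = 272 → 255
G: 113+35 = 148 → 148
B: 189+226 = 415 → 255
= RGB(255, 148, 255)


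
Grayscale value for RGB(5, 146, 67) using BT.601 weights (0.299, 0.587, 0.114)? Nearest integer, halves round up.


Gray = 0.299×R + 0.587×G + 0.114×B
Gray = 0.299×5 + 0.587×146 + 0.114×67
Gray = 1.495 + 85.702 + 7.638
Gray = 94.835 → round half up → 95
Gray = 95


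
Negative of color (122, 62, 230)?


Invert: (255-R, 255-G, 255-B)
R: 255-122 = 133
G: 255-62 = 193
B: 255-230 = 25
= RGB(133, 193, 25)


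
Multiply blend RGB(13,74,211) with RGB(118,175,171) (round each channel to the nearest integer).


Multiply: C = A×B/255, rounded to nearest integer
R: 13×118/255 = 1534/255 ≈ 6.016 → 6
G: 74×175/255 = 12950/255 ≈ 50.784 → 51
B: 211×171/255 = 36081/255 ≈ 141.494 → 141
= RGB(6, 51, 141)


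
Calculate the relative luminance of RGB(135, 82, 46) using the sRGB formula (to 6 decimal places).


Linearize each channel (sRGB transfer function): c = v/255; c_lin = c/12.92 if c ≤ 0.04045, else ((c+0.055)/1.055)^2.4
  R: 135/255 ≈ 0.529412 > 0.04045 → ((0.529412+0.055)/1.055)^2.4 ≈ 0.242281
  G: 82/255 ≈ 0.321569 > 0.04045 → ((0.321569+0.055)/1.055)^2.4 ≈ 0.084376
  B: 46/255 ≈ 0.180392 > 0.04045 → ((0.180392+0.055)/1.055)^2.4 ≈ 0.027321
R_lin = 0.242281, G_lin = 0.084376, B_lin = 0.027321
L = 0.2126×R + 0.7152×G + 0.0722×B
L = 0.2126×0.242281 + 0.7152×0.084376 + 0.0722×0.027321
L ≈ 0.113827


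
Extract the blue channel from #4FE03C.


Color: #4FE03C
R = 4F = 79
G = E0 = 224
B = 3C = 60
Blue = 60


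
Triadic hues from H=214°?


Triadic: equally spaced at 120° intervals
H1 = 214°
H2 = (214 + 120) mod 360 = 334°
H3 = (214 + 240) mod 360 = 94°
Triadic = 214°, 334°, 94°


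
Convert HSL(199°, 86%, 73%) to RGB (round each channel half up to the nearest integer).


H=199°, S=0.86, L=0.73
C = (1-|2L-1|)×S = (1-|0.46|)×0.86 = 0.4644
H' = H/60 = 199/60 ≈ 3.3167; X = C×(1-|H' mod 2 - 1|) = 0.31734
m = L - C/2 = 0.73 - 0.2322 = 0.4978
Sector ⌊H'⌋ = 3 → (R',G',B') = (0.0, 0.31734, 0.4644)
RGB = ((R'+m)×255, (G'+m)×255, (B'+m)×255) = (126.939, 207.8607, 245.361)
Round half up → RGB(127, 208, 245)


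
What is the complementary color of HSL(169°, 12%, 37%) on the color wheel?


Complement = opposite side of color wheel = hue + 180°
H' = (169 + 180) mod 360 = 349°
S and L unchanged.
= HSL(349°, 12%, 37%)


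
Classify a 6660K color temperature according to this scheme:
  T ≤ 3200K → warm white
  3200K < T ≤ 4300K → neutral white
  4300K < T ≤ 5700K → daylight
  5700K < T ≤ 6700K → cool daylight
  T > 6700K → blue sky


Temperature: 6660K
5700K < 6660K ≤ 6700K → cool daylight
Classification: cool daylight
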